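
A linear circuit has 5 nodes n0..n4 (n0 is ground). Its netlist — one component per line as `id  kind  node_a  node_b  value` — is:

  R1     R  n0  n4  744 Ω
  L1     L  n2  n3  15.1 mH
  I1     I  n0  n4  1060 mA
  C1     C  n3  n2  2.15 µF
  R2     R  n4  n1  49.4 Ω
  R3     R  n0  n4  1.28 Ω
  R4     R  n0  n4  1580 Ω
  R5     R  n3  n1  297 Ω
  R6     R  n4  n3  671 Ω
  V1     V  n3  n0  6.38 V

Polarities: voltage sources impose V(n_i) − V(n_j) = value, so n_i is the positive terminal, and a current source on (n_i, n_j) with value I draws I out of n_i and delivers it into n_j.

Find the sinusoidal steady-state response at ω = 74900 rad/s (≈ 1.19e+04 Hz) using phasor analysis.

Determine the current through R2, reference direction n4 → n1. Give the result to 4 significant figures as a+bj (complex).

Element admittances at ω=74900 rad/s:
  Y(R1) = 0.001344+0.000j S between n0,n4
  Y(L1) = 0.000-0.0008842j S between n2,n3
  I1: injects 1.06 A into n4 (from n0)
  Y(C1) = 0.000+0.1610j S between n3,n2
  Y(R2) = 0.02024+0.000j S between n4,n1
  Y(R3) = 0.7812+0.000j S between n0,n4
  Y(R4) = 0.0006329+0.000j S between n0,n4
  Y(R5) = 0.003367+0.000j S between n3,n1
  Y(R6) = 0.001490+0.000j S between n4,n3
  V1: constraint V(n3)−V(n0) = 6.38
Assemble and solve the 5×5 MNA system:
  V(n1)=2.094+0.000j  V(n2)=6.380+0.000j  V(n3)=6.380+0.000j  V(n4)=1.381+0.000j
  i(V1)=-0.02188+0.000j

-0.01443+0.000j A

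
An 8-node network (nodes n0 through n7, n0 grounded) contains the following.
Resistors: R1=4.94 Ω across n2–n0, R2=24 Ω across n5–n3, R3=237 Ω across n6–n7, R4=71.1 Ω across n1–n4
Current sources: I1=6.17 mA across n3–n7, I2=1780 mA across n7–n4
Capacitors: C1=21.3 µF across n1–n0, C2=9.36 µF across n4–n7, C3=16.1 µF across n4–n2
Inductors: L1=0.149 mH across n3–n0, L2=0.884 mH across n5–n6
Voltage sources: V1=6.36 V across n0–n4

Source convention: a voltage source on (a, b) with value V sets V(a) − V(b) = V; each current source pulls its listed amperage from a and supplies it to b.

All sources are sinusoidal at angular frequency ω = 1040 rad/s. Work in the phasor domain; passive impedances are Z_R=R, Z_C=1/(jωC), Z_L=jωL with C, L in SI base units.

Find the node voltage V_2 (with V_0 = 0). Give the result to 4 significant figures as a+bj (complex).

-0.04322-0.5225j V

Apply KCL at each of the 7 non-ground nodes and solve the resulting linear system.
Node n1: branches {R4, C1} → V_1 = -1.827+2.878j
Node n2: branches {R1, C3} → V_2 = -0.04322-0.5225j
Node n3: branches {R2, I1, L1} → V_3 = -0.09266-0.04082j
Node n4: branches {R4, I2, C2, C3, V1} → V_4 = -6.360+0.000j
Node n5: branches {R2, L2} → V_5 = -6.267+14.31j
Node n6: branches {R3, L2} → V_6 = -6.817+14.07j
Node n7: branches {R3, I1, I2, C2} → V_7 = -67.79+155.8j
Source currents: i(V1)=-0.3359+0.4517j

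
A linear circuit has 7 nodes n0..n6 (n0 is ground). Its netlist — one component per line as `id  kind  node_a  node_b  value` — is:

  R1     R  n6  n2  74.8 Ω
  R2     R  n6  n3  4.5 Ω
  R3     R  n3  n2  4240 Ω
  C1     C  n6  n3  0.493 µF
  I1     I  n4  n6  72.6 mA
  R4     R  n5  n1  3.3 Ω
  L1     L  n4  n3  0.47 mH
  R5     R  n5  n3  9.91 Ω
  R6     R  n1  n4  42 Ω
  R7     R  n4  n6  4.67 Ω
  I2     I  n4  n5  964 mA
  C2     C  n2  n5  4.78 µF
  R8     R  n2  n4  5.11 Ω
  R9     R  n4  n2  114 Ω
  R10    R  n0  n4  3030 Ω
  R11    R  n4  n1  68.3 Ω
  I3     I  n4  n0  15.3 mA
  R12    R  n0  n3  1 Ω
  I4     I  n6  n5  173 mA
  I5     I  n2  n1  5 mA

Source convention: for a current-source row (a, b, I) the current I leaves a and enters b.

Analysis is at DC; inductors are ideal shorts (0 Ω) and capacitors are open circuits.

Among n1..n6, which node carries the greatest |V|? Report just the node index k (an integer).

5

Element admittances at DC:
  Y(R1) = 0.01337 S between n6,n2
  Y(R2) = 0.2222 S between n6,n3
  Y(R3) = 0.0002358 S between n3,n2
  Y(C1) = 0.000 S between n6,n3
  I1: injects 0.0726 A into n6 (from n4)
  Y(R4) = 0.3030 S between n5,n1
  L1: short n4↔n3 (DC inductor)
  Y(R5) = 0.1009 S between n5,n3
  Y(R6) = 0.02381 S between n1,n4
  Y(R7) = 0.2141 S between n4,n6
  I2: injects 0.964 A into n5 (from n4)
  Y(C2) = 0.000 S between n2,n5
  Y(R8) = 0.1957 S between n2,n4
  Y(R9) = 0.008772 S between n4,n2
  Y(R10) = 0.0003300 S between n0,n4
  Y(R11) = 0.01464 S between n4,n1
  I3: injects 0.0153 A into n0 (from n4)
  Y(R12) = 1.000 S between n0,n3
  I4: injects 0.173 A into n5 (from n6)
  I5: injects 0.005 A into n1 (from n2)
Assemble and solve the 7×7 MNA system:
  V(n1)=7.501  V(n2)=-0.05198  V(n3)=-0.01529  V(n4)=-0.01529  V(n5)=8.438  V(n6)=-0.2396
  i(L1)=-0.8184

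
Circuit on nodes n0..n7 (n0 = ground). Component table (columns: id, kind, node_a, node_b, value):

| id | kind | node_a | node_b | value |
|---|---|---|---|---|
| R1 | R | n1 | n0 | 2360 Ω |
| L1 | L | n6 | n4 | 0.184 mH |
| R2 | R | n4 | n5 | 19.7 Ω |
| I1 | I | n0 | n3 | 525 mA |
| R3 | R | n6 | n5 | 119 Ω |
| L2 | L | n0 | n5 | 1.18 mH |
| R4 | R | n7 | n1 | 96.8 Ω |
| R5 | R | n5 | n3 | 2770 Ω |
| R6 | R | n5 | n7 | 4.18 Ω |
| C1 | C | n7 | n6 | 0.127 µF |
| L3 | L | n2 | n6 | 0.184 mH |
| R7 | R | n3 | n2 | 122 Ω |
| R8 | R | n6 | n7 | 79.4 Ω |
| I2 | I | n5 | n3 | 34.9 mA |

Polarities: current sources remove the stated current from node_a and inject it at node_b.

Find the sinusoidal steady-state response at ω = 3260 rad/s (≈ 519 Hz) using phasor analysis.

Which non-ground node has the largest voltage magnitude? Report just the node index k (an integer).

3

Element admittances at ω=3260 rad/s:
  Y(R1) = 0.0004237+0.000j S between n1,n0
  Y(L1) = 0.000-1.667j S between n6,n4
  Y(R2) = 0.05076+0.000j S between n4,n5
  I1: injects 0.525 A into n3 (from n0)
  Y(R3) = 0.008403+0.000j S between n6,n5
  Y(L2) = 0.000-0.2600j S between n0,n5
  Y(R4) = 0.01033+0.000j S between n7,n1
  Y(R5) = 0.0003610+0.000j S between n5,n3
  Y(R6) = 0.2392+0.000j S between n5,n7
  Y(C1) = 0.000+0.0004140j S between n7,n6
  Y(L3) = 0.000-1.667j S between n2,n6
  Y(R7) = 0.008197+0.000j S between n3,n2
  Y(R8) = 0.01259+0.000j S between n6,n7
  I2: injects 0.0349 A into n3 (from n5)
Assemble and solve the 7×7 MNA system:
  V(n1)=0.3629+1.953j  V(n2)=7.509+2.460j  V(n3)=72.62+2.441j  V(n4)=7.506+1.911j  V(n5)=0.003184+2.019j  V(n6)=7.509+2.140j  V(n7)=0.3778+2.033j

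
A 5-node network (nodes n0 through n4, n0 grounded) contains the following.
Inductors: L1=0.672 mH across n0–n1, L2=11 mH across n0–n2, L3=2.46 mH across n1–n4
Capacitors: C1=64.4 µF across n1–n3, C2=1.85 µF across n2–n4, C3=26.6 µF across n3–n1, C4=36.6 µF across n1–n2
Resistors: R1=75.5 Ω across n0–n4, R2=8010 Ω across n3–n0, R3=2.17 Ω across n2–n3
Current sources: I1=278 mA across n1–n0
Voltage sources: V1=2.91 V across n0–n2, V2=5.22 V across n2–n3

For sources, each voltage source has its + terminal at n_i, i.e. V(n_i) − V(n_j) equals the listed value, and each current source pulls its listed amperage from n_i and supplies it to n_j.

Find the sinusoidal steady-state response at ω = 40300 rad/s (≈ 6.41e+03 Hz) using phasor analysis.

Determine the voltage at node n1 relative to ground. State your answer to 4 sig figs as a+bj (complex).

Element admittances at ω=40300 rad/s:
  Y(L1) = 0.000-0.03693j S between n0,n1
  Y(C1) = 0.000+2.595j S between n1,n3
  Y(C2) = 0.000+0.07455j S between n2,n4
  Y(L2) = 0.000-0.002256j S between n0,n2
  Y(C3) = 0.000+1.072j S between n3,n1
  Y(L3) = 0.000-0.01009j S between n1,n4
  Y(R1) = 0.01325+0.000j S between n0,n4
  Y(R2) = 0.0001248+0.000j S between n3,n0
  Y(C4) = 0.000+1.475j S between n1,n2
  I1: injects 0.278 A into n0 (from n1)
  Y(R3) = 0.4608+0.000j S between n2,n3
  V1: constraint V(n0)−V(n2) = 2.91
  V2: constraint V(n2)−V(n3) = 5.22
Assemble and solve the 6×6 MNA system:
  V(n1)=-6.690+0.05548j  V(n2)=-2.910+0.000j  V(n3)=-8.130+0.000j  V(n4)=-2.223-0.4654j
  i(V1)=0.2496+0.2474j  i(V2)=-2.203-5.283j

-6.690+0.05548j V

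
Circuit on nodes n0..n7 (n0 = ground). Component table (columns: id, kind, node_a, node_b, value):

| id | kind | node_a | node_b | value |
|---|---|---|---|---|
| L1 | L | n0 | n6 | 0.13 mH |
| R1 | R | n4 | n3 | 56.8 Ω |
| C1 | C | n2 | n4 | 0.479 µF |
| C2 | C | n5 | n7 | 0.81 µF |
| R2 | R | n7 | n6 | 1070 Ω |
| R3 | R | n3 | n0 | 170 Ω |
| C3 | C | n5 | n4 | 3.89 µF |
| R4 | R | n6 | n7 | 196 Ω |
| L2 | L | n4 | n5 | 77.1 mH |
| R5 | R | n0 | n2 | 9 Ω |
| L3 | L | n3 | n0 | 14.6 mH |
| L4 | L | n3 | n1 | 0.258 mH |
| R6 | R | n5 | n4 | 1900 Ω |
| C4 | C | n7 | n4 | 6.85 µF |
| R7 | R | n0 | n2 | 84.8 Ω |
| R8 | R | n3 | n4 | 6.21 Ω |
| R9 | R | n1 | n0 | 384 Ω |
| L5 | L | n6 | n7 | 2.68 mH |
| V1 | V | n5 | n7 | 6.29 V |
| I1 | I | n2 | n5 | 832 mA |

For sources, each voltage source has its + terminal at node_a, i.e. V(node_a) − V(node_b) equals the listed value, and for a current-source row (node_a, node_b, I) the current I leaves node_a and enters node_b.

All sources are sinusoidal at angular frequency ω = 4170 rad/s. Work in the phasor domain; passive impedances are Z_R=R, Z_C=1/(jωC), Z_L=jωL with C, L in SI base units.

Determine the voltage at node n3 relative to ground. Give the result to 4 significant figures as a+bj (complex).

MNA unknowns: 7 node voltages V₁..V_7 plus 1 source current (V1)
L1: Y=0.000-1.845j on G[0,6]
R1: Y=0.01761+0.000j on G[4,3]
C1: Y=0.000+0.001997j on G[2,4]
C2: Y=0.000+0.003378j on G[5,7]
R2: Y=0.0009346+0.000j on G[7,6]
R3: Y=0.005882+0.000j on G[3,0]
C3: Y=0.000+0.01622j on G[5,4]
R4: Y=0.005102+0.000j on G[6,7]
L2: Y=0.000-0.003110j on G[4,5]
R5: Y=0.1111+0.000j on G[0,2]
L3: Y=0.000-0.01643j on G[3,0]
L4: Y=0.000-0.9295j on G[3,1]
R6: Y=0.0005263+0.000j on G[5,4]
C4: Y=0.000+0.02856j on G[7,4]
R7: Y=0.01179+0.000j on G[0,2]
R8: Y=0.1610+0.000j on G[3,4]
R9: Y=0.002604+0.000j on G[1,0]
L5: Y=0.000-0.08948j on G[6,7]
V1: row V5−V7=6.29, i_V1 at 5,7
I1: z[2]−=0.832, z[5]+=0.832
solve → V1=0.1255+10.98j, V2=-6.954+0.1310j, V3=0.09469+10.98j, V4=1.109+11.49j, V5=8.052+7.776j, V6=0.05840+0.3651j, V7=1.762+7.776j
aux → i_V1=0.7796-0.1103j

0.09469+10.98j V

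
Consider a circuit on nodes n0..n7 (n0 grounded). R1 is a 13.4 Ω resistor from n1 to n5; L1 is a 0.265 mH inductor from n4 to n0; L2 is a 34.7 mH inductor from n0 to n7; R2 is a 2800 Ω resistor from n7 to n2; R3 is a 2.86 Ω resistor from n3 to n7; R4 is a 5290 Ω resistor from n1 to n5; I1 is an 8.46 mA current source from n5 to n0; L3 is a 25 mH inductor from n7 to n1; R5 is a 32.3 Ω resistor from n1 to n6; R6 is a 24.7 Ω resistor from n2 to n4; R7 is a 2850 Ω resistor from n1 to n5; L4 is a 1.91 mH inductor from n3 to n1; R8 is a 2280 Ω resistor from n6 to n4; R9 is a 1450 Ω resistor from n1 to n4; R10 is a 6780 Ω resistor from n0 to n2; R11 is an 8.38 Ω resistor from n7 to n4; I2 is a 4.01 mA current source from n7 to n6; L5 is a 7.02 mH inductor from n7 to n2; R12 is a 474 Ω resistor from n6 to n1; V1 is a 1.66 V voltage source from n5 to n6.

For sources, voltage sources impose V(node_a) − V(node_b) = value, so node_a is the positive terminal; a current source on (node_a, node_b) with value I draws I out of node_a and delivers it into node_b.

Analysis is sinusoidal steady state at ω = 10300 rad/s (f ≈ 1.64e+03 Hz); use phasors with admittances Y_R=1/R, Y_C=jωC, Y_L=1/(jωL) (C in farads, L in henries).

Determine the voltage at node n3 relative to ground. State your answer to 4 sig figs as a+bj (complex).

-0.07186-0.02955j V

Element admittances at ω=10300 rad/s:
  Y(R1) = 0.07463+0.000j S between n1,n5
  Y(L1) = 0.000-0.3664j S between n4,n0
  Y(L2) = 0.000-0.002798j S between n0,n7
  Y(R2) = 0.0003571+0.000j S between n7,n2
  Y(R3) = 0.3497+0.000j S between n3,n7
  Y(R4) = 0.0001890+0.000j S between n1,n5
  I1: injects 0.00846 A into n0 (from n5)
  Y(L3) = 0.000-0.003883j S between n7,n1
  Y(R5) = 0.03096+0.000j S between n1,n6
  Y(R6) = 0.04049+0.000j S between n2,n4
  Y(R7) = 0.0003509+0.000j S between n1,n5
  Y(L4) = 0.000-0.05083j S between n3,n1
  Y(R8) = 0.0004386+0.000j S between n6,n4
  Y(R9) = 0.0006897+0.000j S between n1,n4
  Y(R10) = 0.0001475+0.000j S between n0,n2
  Y(R11) = 0.1193+0.000j S between n7,n4
  I2: injects 0.00401 A into n6 (from n7)
  Y(L5) = 0.000-0.01383j S between n7,n2
  Y(R12) = 0.002110+0.000j S between n6,n1
  V1: constraint V(n5)−V(n6) = 1.66
Assemble and solve the 8×8 MNA system:
  V(n1)=-0.07272-0.09985j  V(n2)=-0.008436-0.004889j  V(n3)=-0.07186-0.02955j  V(n4)=0.0004688-0.02286j  V(n5)=0.3985-0.09954j  V(n6)=-1.262-0.09954j  V(n7)=-0.06164-0.02967j
  i(V1)=-0.04388-2.335e-05j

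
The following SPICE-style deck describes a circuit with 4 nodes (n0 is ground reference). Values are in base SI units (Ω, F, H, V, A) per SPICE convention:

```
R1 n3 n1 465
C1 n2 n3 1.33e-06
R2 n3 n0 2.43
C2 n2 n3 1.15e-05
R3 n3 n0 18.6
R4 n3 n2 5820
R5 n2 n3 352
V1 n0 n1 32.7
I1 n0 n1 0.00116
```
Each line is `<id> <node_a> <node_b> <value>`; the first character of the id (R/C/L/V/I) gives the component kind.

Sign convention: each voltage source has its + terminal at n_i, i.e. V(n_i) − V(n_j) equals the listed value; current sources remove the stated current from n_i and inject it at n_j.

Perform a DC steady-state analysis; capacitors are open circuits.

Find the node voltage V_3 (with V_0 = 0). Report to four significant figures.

MNA unknowns: 3 node voltages V₁..V_3 plus 1 source current (V1)
R1: Y=0.002151 on G[3,1]
C1: Y=0.000 on G[2,3]
R2: Y=0.4115 on G[3,0]
C2: Y=0.000 on G[2,3]
R3: Y=0.05376 on G[3,0]
R4: Y=0.0001718 on G[3,2]
R5: Y=0.002841 on G[2,3]
V1: row V0−V1=32.7, i_V1 at 0,1
I1: z[0]−=0.00116, z[1]+=0.00116
solve → V1=-32.70, V2=-0.1504, V3=-0.1504
aux → i_V1=-0.07116

-0.1504 V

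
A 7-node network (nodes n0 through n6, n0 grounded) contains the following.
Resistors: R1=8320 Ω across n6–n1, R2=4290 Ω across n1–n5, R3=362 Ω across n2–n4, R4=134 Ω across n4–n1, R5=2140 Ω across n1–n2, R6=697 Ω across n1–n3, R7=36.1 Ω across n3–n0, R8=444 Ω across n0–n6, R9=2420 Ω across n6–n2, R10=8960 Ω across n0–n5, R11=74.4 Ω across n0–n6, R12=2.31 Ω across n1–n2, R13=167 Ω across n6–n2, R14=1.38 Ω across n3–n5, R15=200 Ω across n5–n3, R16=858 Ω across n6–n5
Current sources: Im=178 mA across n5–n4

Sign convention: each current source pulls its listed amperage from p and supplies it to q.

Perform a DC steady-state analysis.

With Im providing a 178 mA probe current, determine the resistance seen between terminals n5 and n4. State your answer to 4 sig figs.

MNA unknowns: 6 node voltages V₁..V_6
R1: Y=0.0001202 on G[6,1]
R2: Y=0.0002331 on G[1,5]
R3: Y=0.002762 on G[2,4]
R4: Y=0.007463 on G[4,1]
R5: Y=0.0004673 on G[1,2]
R6: Y=0.001435 on G[1,3]
R7: Y=0.02770 on G[3,0]
R8: Y=0.002252 on G[0,6]
R9: Y=0.0004132 on G[6,2]
R10: Y=0.0001116 on G[0,5]
R11: Y=0.01344 on G[0,6]
R12: Y=0.4329 on G[1,2]
R13: Y=0.005988 on G[6,2]
R14: Y=0.7246 on G[3,5]
R15: Y=0.005000 on G[5,3]
R16: Y=0.001166 on G[6,5]
Im: z[5]−=0.178, z[4]+=0.178
solve → V1=26.78, V2=26.60, V3=-4.066, V4=44.14, V5=-4.281, V6=7.208

R_eq = 272.0 Ω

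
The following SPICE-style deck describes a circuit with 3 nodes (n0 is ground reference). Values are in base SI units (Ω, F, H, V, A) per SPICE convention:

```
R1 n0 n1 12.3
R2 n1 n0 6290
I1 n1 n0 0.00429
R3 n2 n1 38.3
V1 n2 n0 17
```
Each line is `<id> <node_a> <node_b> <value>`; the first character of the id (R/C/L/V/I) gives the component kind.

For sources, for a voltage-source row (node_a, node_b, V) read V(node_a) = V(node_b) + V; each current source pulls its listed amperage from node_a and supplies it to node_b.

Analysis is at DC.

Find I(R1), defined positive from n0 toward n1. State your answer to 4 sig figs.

-0.3322 A

Element admittances at DC:
  Y(R1) = 0.08130 S between n0,n1
  Y(R2) = 0.0001590 S between n1,n0
  I1: injects 0.00429 A into n0 (from n1)
  Y(R3) = 0.02611 S between n2,n1
  V1: constraint V(n2)−V(n0) = 17
Assemble and solve the 3×3 MNA system:
  V(n1)=4.086  V(n2)=17.00
  i(V1)=-0.3372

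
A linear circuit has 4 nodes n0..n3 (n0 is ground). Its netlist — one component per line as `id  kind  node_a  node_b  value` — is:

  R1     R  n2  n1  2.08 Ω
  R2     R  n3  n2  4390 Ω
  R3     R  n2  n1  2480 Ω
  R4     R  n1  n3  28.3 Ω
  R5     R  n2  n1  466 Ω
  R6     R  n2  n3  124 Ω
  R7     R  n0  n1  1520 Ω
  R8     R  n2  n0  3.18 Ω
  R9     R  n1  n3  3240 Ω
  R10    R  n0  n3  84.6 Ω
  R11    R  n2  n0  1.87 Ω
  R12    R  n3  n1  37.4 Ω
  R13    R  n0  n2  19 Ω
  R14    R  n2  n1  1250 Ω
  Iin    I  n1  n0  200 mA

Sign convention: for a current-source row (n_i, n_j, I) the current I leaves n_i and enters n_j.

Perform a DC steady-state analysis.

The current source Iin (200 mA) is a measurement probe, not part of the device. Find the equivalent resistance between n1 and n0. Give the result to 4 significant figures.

Apply KCL at each of the 3 non-ground nodes and solve the resulting linear system.
Node n1: branches {R1, R3, R4, R5, R7, R9, R12, R14, Iin} → V_1 = -0.6109
Node n2: branches {R1, R2, R3, R5, R6, R8, R11, R13, R14} → V_2 = -0.2150
Node n3: branches {R2, R4, R6, R9, R10, R12} → V_3 = -0.4835

R_eq = 3.054 Ω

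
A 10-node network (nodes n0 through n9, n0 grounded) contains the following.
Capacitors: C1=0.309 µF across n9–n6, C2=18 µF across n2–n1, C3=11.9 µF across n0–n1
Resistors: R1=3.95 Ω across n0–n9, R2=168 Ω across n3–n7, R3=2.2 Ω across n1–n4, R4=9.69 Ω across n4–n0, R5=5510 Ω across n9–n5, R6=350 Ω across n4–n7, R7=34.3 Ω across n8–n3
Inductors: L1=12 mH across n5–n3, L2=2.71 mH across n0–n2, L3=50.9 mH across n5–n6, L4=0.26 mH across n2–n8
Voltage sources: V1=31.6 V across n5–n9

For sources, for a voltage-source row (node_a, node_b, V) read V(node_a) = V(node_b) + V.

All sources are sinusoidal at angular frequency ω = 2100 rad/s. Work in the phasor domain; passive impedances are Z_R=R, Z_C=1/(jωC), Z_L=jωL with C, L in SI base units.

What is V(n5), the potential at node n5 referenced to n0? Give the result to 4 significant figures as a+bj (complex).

Element admittances at ω=2100 rad/s:
  Y(C1) = 0.000+0.0006489j S between n9,n6
  Y(R1) = 0.2532+0.000j S between n0,n9
  Y(C2) = 0.000+0.03780j S between n2,n1
  Y(L1) = 0.000-0.03968j S between n5,n3
  Y(C3) = 0.000+0.02499j S between n0,n1
  Y(R2) = 0.005952+0.000j S between n3,n7
  Y(L2) = 0.000-0.1757j S between n0,n2
  Y(L3) = 0.000-0.009355j S between n5,n6
  Y(R3) = 0.4545+0.000j S between n1,n4
  Y(R4) = 0.1032+0.000j S between n4,n0
  Y(L4) = 0.000-1.832j S between n2,n8
  Y(R5) = 0.0001815+0.000j S between n9,n5
  Y(R6) = 0.002857+0.000j S between n4,n7
  Y(R7) = 0.02915+0.000j S between n8,n3
  V1: constraint V(n5)−V(n9) = 31.6
Assemble and solve the 10×10 MNA system:
  V(n1)=-0.09721+1.192j  V(n2)=2.975+2.981j  V(n3)=18.84-10.72j  V(n4)=-0.01396+0.9309j  V(n5)=29.65+1.695j  V(n6)=32.01+1.695j  V(n7)=12.73-6.939j  V(n8)=3.197+3.230j  V(n9)=-1.945+1.695j
  i(V1)=-0.4983+0.4070j

29.65+1.695j V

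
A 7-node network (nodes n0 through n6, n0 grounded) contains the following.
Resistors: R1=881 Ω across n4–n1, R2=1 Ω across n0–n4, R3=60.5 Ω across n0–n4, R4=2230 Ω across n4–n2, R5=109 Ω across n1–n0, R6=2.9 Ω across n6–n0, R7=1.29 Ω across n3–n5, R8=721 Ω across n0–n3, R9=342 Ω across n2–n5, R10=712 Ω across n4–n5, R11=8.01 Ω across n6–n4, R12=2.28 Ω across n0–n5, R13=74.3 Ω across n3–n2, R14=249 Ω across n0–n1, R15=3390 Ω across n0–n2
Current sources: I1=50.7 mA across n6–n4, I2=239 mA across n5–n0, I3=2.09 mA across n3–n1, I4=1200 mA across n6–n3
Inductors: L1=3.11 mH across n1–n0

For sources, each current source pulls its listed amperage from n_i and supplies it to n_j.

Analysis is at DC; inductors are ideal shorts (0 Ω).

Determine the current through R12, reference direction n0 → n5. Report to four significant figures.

Apply KCL at each of the 6 non-ground nodes and solve the resulting linear system.
Node n1: branches {R1, R5, L1, I3, R14} → V_1 = 0.000
Node n2: branches {R4, R9, R13, R15} → V_2 = 3.264
Node n3: branches {R7, R8, R13, I3, I4} → V_3 = 3.692
Node n4: branches {R1, R2, R3, I1, R4, R10, R11} → V_4 = -0.2495
Node n5: branches {R7, R9, R10, R12, I2} → V_5 = 2.161
Node n6: branches {I1, R6, R11, I4} → V_6 = -2.729
Source currents: i(L1)=0.001807

-0.9479 A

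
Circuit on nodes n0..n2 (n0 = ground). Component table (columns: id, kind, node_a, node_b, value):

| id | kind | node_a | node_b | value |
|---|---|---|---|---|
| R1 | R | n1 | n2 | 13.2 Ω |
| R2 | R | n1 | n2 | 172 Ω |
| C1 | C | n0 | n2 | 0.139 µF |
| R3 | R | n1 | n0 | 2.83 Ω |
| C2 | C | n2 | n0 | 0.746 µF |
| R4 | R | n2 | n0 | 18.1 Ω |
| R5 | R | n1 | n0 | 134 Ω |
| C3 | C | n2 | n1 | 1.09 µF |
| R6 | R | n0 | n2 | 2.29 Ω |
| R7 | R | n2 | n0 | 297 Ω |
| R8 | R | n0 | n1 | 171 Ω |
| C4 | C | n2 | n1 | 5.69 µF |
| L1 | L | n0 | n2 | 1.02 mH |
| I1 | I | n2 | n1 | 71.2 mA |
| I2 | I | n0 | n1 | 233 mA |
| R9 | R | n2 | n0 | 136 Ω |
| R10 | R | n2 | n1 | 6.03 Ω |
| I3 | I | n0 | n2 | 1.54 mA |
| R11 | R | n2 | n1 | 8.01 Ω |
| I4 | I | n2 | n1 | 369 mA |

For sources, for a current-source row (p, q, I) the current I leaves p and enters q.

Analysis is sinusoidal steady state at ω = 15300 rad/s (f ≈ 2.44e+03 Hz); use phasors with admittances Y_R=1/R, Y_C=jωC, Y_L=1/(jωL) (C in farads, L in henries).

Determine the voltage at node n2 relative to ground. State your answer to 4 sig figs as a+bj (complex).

-0.1370+0.06151j V

MNA unknowns: 2 node voltages V₁..V_2
R1: Y=0.07576+0.000j on G[1,2]
R2: Y=0.005814+0.000j on G[1,2]
C1: Y=0.000+0.002127j on G[0,2]
R3: Y=0.3534+0.000j on G[1,0]
C2: Y=0.000+0.01141j on G[2,0]
R4: Y=0.05525+0.000j on G[2,0]
R5: Y=0.007463+0.000j on G[1,0]
C3: Y=0.000+0.01668j on G[2,1]
R6: Y=0.4367+0.000j on G[0,2]
R7: Y=0.003367+0.000j on G[2,0]
R8: Y=0.005848+0.000j on G[0,1]
C4: Y=0.000+0.08706j on G[2,1]
L1: Y=0.000-0.06408j on G[0,2]
I1: z[2]−=0.0712, z[1]+=0.0712
I2: z[0]−=0.233, z[1]+=0.233
R9: Y=0.007353+0.000j on G[2,0]
R10: Y=0.1658+0.000j on G[2,1]
I3: z[0]−=0.00154, z[2]+=0.00154
R11: Y=0.1248+0.000j on G[2,1]
I4: z[2]−=0.369, z[1]+=0.369
solve → V1=0.8189-0.1032j, V2=-0.1370+0.06151j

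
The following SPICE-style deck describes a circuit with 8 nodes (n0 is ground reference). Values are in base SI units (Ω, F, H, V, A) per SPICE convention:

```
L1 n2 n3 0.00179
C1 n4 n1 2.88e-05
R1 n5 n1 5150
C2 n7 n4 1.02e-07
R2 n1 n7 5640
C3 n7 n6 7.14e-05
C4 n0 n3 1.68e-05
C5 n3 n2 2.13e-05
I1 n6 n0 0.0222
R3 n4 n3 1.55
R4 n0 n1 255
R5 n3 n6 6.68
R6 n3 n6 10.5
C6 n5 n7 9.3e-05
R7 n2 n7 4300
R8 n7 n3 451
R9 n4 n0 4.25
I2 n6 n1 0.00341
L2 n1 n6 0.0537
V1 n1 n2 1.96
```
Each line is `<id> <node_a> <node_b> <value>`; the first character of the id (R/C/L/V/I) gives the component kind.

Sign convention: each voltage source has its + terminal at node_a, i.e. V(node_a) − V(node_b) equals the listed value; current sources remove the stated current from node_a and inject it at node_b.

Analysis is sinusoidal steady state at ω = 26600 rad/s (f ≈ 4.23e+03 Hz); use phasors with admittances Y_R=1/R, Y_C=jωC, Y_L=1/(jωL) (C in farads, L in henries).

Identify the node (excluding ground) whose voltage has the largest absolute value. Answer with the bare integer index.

MNA unknowns: 7 node voltages V₁..V_7 plus 1 source current (V1)
L1: Y=0.000-0.02100j on G[2,3]
C1: Y=0.000+0.7661j on G[4,1]
R1: Y=0.0001942+0.000j on G[5,1]
C2: Y=0.000+0.002713j on G[7,4]
R2: Y=0.0001773+0.000j on G[1,7]
C3: Y=0.000+1.899j on G[7,6]
C4: Y=0.000+0.4469j on G[0,3]
C5: Y=0.000+0.5666j on G[3,2]
I1: z[6]−=0.0222, z[0]+=0.0222
R3: Y=0.6452+0.000j on G[4,3]
R4: Y=0.003922+0.000j on G[0,1]
R5: Y=0.1497+0.000j on G[3,6]
R6: Y=0.09524+0.000j on G[3,6]
C6: Y=0.000+2.474j on G[5,7]
R7: Y=0.0002326+0.000j on G[2,7]
R8: Y=0.002217+0.000j on G[7,3]
R9: Y=0.2353+0.000j on G[4,0]
I2: z[6]−=0.00341, z[1]+=0.00341
L2: Y=0.000-0.0007001j on G[1,6]
V1: row V1−V2=1.96, i_V1 at 1,2
solve → V1=0.6585+0.3823j, V2=-1.302+0.3823j, V3=-0.3334+0.03978j, V4=-0.02978+0.6267j, V5=-0.4409+0.04251j, V6=-0.4416+0.04200j, V7=-0.4409+0.04260j
aux → i_V1=-0.1871-0.5281j

2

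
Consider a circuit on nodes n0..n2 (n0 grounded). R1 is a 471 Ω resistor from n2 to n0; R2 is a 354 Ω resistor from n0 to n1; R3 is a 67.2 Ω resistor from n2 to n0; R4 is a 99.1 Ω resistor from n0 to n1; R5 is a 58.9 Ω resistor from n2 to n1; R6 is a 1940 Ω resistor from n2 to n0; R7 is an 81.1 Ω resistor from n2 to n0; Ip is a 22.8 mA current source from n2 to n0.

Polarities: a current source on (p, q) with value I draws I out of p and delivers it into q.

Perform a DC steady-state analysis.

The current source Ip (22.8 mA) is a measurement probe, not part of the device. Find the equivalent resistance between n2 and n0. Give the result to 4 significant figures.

Apply KCL at each of the 2 non-ground nodes and solve the resulting linear system.
Node n1: branches {R2, R4, R5} → V_1 = -0.3482
Node n2: branches {R1, R3, R5, R6, R7, Ip} → V_2 = -0.6131

R_eq = 26.89 Ω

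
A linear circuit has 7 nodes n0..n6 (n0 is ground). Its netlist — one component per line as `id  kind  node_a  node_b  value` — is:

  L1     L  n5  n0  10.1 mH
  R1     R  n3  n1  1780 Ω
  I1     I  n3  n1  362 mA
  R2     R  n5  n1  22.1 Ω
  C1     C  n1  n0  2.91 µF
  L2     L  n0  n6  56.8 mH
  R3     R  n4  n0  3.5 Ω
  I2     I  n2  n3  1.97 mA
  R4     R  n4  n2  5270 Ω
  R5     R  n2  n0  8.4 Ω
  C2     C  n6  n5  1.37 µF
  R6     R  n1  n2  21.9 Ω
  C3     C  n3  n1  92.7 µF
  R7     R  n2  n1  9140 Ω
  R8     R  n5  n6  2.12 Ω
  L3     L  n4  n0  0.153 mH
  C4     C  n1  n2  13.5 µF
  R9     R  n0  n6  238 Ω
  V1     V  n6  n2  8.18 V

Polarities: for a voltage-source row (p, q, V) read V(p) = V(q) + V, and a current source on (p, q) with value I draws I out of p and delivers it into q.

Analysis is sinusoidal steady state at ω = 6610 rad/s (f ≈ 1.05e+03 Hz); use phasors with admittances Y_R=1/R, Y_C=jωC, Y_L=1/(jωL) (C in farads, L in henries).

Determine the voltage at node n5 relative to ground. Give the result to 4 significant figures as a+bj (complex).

7.020+0.8858j V

MNA unknowns: 6 node voltages V₁..V_6 plus 1 source current (V1)
L1: Y=0.000-0.01498j on G[5,0]
R1: Y=0.0005618+0.000j on G[3,1]
I1: z[3]−=0.362, z[1]+=0.362
R2: Y=0.04525+0.000j on G[5,1]
C1: Y=0.000+0.01924j on G[1,0]
L2: Y=0.000-0.002663j on G[0,6]
R3: Y=0.2857+0.000j on G[4,0]
I2: z[2]−=0.00197, z[3]+=0.00197
R4: Y=0.0001898+0.000j on G[4,2]
R5: Y=0.1190+0.000j on G[2,0]
C2: Y=0.000+0.009056j on G[6,5]
R6: Y=0.04566+0.000j on G[1,2]
C3: Y=0.000+0.6127j on G[3,1]
R7: Y=0.0001094+0.000j on G[2,1]
R8: Y=0.4717+0.000j on G[5,6]
L3: Y=0.000-0.9888j on G[4,0]
C4: Y=0.000+0.08923j on G[1,2]
R9: Y=0.004202+0.000j on G[0,6]
V1: row V6−V2=8.18, i_V1 at 6,2
solve → V1=1.143-1.058j, V2=-0.5689+0.8380j, V3=1.142-0.4705j, V4=-0.0001775-5.784e-05j, V5=7.020+0.8858j, V6=7.611+0.8380j
aux → i_V1=-0.3134+0.03395j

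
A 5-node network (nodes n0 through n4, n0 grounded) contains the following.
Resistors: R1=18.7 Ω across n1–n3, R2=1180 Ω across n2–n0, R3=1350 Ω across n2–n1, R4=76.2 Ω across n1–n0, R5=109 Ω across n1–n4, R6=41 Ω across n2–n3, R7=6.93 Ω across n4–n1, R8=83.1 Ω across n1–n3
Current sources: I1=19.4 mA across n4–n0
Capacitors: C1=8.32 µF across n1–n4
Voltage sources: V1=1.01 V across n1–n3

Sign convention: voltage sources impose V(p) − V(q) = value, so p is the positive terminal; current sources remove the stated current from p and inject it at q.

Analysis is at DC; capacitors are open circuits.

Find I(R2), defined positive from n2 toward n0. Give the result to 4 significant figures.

-0.001897 A

MNA unknowns: 4 node voltages V₁..V_4 plus 1 source current (V1)
R1: Y=0.05348 on G[1,3]
I1: z[4]−=0.0194, z[0]+=0.0194
R2: Y=0.0008475 on G[2,0]
R3: Y=0.0007407 on G[2,1]
R4: Y=0.01312 on G[1,0]
R5: Y=0.009174 on G[1,4]
C1: Y=0.000 on G[1,4]
R6: Y=0.02439 on G[2,3]
R7: Y=0.1443 on G[4,1]
R8: Y=0.01203 on G[1,3]
V1: row V1−V3=1.01, i_V1 at 1,3
solve → V1=-1.334, V2=-2.238, V3=-2.344, V4=-1.460
aux → i_V1=-0.06873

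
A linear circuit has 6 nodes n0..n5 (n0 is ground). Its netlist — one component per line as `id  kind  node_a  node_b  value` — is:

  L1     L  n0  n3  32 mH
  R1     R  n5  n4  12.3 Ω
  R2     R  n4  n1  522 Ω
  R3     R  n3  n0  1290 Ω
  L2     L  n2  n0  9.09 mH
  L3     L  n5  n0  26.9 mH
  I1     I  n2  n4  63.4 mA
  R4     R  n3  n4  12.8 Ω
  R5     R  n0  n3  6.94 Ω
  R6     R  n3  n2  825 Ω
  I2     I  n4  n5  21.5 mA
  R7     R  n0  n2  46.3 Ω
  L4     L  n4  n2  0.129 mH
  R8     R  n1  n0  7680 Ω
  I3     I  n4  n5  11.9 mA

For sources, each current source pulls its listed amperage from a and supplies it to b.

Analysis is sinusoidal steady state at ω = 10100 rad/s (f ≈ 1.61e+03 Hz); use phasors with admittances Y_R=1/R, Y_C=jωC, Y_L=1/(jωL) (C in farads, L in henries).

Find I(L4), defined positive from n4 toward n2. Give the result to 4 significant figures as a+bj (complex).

0.06303-0.0008544j A

MNA unknowns: 5 node voltages V₁..V_5
L1: Y=0.000-0.003094j on G[0,3]
R1: Y=0.08130+0.000j on G[5,4]
R2: Y=0.001916+0.000j on G[4,1]
R3: Y=0.0007752+0.000j on G[3,0]
L2: Y=0.000-0.01089j on G[2,0]
L3: Y=0.000-0.003681j on G[5,0]
I1: z[2]−=0.0634, z[4]+=0.0634
R4: Y=0.07812+0.000j on G[3,4]
R5: Y=0.1441+0.000j on G[0,3]
R6: Y=0.001212+0.000j on G[3,2]
I2: z[4]−=0.0215, z[5]+=0.0215
R7: Y=0.02160+0.000j on G[0,2]
L4: Y=0.000-0.7675j on G[4,2]
R8: Y=0.0001302+0.000j on G[1,0]
I3: z[4]−=0.0119, z[5]+=0.0119
solve → V1=0.002088+0.04311j, V2=0.001117-0.03608j, V3=0.0005642+0.01586j, V4=0.002230+0.04604j, V5=0.4101+0.06461j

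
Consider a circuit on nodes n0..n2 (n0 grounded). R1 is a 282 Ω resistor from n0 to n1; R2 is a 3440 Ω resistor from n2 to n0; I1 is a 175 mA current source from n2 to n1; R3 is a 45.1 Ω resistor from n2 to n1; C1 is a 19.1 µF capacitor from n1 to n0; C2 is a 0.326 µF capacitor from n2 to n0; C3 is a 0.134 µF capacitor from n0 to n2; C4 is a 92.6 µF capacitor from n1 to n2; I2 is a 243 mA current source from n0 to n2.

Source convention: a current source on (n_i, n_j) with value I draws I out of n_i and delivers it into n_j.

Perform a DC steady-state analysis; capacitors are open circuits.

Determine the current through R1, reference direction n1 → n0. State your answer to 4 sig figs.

0.2240 A

Element admittances at DC:
  Y(R1) = 0.003546 S between n0,n1
  Y(R2) = 0.0002907 S between n2,n0
  I1: injects 0.175 A into n1 (from n2)
  Y(R3) = 0.02217 S between n2,n1
  Y(C1) = 0.000 S between n1,n0
  Y(C2) = 0.000 S between n2,n0
  Y(C3) = 0.000 S between n0,n2
  Y(C4) = 0.000 S between n1,n2
  I2: injects 0.243 A into n2 (from n0)
Assemble and solve the 2×2 MNA system:
  V(n1)=63.17  V(n2)=65.38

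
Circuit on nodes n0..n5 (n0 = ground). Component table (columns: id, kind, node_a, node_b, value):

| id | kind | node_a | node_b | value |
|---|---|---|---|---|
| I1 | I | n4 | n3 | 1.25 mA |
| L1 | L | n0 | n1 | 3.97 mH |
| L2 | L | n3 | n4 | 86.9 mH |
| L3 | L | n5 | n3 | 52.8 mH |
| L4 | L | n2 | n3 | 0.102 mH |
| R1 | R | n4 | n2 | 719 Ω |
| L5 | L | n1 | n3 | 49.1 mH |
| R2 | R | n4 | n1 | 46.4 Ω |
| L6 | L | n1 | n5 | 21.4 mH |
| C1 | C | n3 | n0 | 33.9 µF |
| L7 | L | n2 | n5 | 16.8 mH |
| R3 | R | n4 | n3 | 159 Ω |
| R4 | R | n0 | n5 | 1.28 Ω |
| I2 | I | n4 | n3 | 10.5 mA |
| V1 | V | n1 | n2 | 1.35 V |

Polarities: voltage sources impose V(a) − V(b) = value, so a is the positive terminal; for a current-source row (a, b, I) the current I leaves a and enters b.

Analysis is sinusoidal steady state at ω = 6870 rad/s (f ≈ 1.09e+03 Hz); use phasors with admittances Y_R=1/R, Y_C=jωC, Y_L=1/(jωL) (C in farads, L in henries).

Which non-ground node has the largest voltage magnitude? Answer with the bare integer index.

1

MNA unknowns: 5 node voltages V₁..V_5 plus 1 source current (V1)
I1: z[4]−=0.00125, z[3]+=0.00125
L1: Y=0.000-0.03667j on G[0,1]
L2: Y=0.000-0.001675j on G[3,4]
L3: Y=0.000-0.002757j on G[5,3]
L4: Y=0.000-1.427j on G[2,3]
R1: Y=0.001391+0.000j on G[4,2]
L5: Y=0.000-0.002965j on G[1,3]
R2: Y=0.02155+0.000j on G[4,1]
L6: Y=0.000-0.006802j on G[1,5]
C1: Y=0.000+0.2329j on G[3,0]
L7: Y=0.000-0.008664j on G[2,5]
R3: Y=0.006289+0.000j on G[4,3]
R4: Y=0.7812+0.000j on G[0,5]
I2: z[4]−=0.0105, z[3]+=0.0105
V1: row V1−V2=1.35, i_V1 at 1,2
solve → V1=1.610-0.01164j, V2=0.2600-0.01164j, V3=0.3139-0.001212j, V4=0.8636+0.02210j, V5=0.0001852-0.01800j
aux → i_V1=-0.01567+0.07455j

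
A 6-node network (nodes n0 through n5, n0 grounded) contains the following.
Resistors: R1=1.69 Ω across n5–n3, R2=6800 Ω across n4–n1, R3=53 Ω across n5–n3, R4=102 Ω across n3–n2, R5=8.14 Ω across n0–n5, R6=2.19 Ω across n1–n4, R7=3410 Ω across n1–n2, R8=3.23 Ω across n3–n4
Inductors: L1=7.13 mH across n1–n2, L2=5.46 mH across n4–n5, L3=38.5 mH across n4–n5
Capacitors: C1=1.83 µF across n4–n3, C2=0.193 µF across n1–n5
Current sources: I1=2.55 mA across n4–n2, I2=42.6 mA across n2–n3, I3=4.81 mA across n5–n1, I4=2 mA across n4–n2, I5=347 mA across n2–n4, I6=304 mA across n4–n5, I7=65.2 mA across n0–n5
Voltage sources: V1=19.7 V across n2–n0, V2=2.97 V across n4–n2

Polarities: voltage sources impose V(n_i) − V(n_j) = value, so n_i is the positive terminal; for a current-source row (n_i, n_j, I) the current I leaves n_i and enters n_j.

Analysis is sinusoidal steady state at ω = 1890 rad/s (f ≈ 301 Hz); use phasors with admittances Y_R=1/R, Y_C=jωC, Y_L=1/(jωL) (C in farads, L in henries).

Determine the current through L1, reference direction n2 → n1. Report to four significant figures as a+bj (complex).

Element admittances at ω=1890 rad/s:
  Y(R1) = 0.5917+0.000j S between n5,n3
  Y(L1) = 0.000-0.07421j S between n1,n2
  Y(C1) = 0.000+0.003459j S between n4,n3
  I1: injects 0.00255 A into n2 (from n4)
  Y(L2) = 0.000-0.09690j S between n4,n5
  Y(C2) = 0.000+0.0003648j S between n1,n5
  Y(R2) = 0.0001471+0.000j S between n4,n1
  I2: injects 0.0426 A into n3 (from n2)
  I3: injects 0.00481 A into n1 (from n5)
  I4: injects 0.002 A into n2 (from n4)
  Y(R3) = 0.01887+0.000j S between n5,n3
  Y(R4) = 0.009804+0.000j S between n3,n2
  I5: injects 0.347 A into n4 (from n2)
  Y(R5) = 0.1229+0.000j S between n0,n5
  Y(L3) = 0.000-0.01374j S between n4,n5
  Y(R6) = 0.4566+0.000j S between n1,n4
  Y(R7) = 0.0002933+0.000j S between n1,n2
  Y(R8) = 0.3096+0.000j S between n3,n4
  I6: injects 0.304 A into n5 (from n4)
  I7: injects 0.0652 A into n5 (from n0)
  V1: constraint V(n2)−V(n0) = 19.7
  V2: constraint V(n4)−V(n2) = 2.97
Assemble and solve the 7×7 MNA system:
  V(n1)=22.60+0.4665j  V(n2)=19.70+0.000j  V(n3)=18.38-1.391j  V(n4)=22.67+0.000j  V(n5)=16.12-2.143j
  i(V1)=-1.915+0.2633j  i(V2)=-1.552+0.4924j

-0.03462+0.2156j A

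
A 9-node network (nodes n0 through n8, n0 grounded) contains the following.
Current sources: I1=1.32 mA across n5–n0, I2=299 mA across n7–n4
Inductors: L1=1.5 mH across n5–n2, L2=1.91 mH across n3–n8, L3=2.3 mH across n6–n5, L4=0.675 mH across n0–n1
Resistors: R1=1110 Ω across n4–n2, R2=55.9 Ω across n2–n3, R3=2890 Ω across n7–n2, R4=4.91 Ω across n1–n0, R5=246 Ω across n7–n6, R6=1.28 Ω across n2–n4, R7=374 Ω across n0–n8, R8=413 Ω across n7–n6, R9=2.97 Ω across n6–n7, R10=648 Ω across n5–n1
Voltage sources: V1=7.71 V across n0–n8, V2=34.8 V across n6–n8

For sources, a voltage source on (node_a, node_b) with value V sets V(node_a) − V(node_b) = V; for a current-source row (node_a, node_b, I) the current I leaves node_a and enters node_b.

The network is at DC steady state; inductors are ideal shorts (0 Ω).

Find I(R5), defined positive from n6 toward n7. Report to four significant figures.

0.003538 A

Apply KCL at each of the 8 non-ground nodes and solve the resulting linear system.
Node n1: branches {R4, L4, R10} → V_1 = 0.000
Node n2: branches {L1, R1, R2, R3, R6} → V_2 = 27.09
Node n3: branches {L2, R2} → V_3 = -7.710
Node n4: branches {R1, I2, R6} → V_4 = 27.47
Node n5: branches {I1, L1, L3, R10} → V_5 = 27.09
Node n6: branches {L3, R5, R8, R9, V2} → V_6 = 27.09
Node n7: branches {R3, I2, R5, R8, R9} → V_7 = 26.22
Node n8: branches {L2, R7, V1, V2} → V_8 = -7.710
Source currents: i(L1)=0.3238, i(L2)=0.6225, i(L3)=0.3670, i(L4)=-0.04181, i(V1)=0.02251, i(V2)=-0.6657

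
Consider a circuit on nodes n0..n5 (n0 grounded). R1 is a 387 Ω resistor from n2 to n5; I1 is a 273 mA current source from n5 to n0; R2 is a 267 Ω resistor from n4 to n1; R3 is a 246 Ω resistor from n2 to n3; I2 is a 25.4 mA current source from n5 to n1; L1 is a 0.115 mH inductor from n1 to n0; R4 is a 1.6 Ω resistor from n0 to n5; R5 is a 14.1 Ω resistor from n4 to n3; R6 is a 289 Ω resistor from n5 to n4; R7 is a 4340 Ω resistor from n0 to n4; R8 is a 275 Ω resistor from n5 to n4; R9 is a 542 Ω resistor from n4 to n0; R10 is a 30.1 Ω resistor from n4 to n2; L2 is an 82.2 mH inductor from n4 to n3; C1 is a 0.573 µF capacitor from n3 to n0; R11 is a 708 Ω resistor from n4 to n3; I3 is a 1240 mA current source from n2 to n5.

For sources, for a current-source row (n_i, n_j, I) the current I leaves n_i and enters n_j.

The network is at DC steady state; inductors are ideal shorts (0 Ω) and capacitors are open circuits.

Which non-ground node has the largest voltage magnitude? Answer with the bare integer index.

MNA unknowns: 5 node voltages V₁..V_5 plus 2 source currents (L1, L2)
R1: Y=0.002584 on G[2,5]
I1: z[5]−=0.273, z[0]+=0.273
R2: Y=0.003745 on G[4,1]
R3: Y=0.004065 on G[2,3]
I2: z[5]−=0.0254, z[1]+=0.0254
L1: row V1−V0=0, i_L1 at 1,0
R4: Y=0.6250 on G[0,5]
R5: Y=0.07092 on G[4,3]
R6: Y=0.003460 on G[5,4]
R7: Y=0.0002304 on G[0,4]
R8: Y=0.003636 on G[5,4]
R9: Y=0.001845 on G[4,0]
R10: Y=0.03322 on G[4,2]
L2: row V4−V3=0, i_L2 at 4,3
C1: Y=0.000 on G[3,0]
R11: Y=0.001412 on G[4,3]
I3: z[2]−=1.24, z[5]+=1.24
solve → V1=0.000, V2=-101.7, V3=-75.49, V4=-75.49, V5=0.2256
aux → i_L1=-0.2573, i_L2=0.1065

2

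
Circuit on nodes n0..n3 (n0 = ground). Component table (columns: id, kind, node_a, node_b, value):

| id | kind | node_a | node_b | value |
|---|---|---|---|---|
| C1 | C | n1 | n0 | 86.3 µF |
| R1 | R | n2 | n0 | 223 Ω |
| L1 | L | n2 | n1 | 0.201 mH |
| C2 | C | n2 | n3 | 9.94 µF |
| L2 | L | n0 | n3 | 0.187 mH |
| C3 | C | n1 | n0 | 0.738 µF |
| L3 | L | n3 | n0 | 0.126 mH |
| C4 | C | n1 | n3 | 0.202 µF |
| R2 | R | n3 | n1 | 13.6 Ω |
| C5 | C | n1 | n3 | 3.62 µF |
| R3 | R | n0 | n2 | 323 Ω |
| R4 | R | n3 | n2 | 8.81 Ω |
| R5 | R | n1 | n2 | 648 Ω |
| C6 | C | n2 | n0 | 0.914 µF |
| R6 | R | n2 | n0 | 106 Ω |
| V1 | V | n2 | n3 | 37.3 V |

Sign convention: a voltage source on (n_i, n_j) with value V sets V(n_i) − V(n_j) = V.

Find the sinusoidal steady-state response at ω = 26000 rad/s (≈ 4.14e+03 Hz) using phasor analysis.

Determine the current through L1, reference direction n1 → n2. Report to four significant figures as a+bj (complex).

Element admittances at ω=26000 rad/s:
  Y(C1) = 0.000+2.244j S between n1,n0
  Y(R1) = 0.004484+0.000j S between n2,n0
  Y(L1) = 0.000-0.1914j S between n2,n1
  Y(C2) = 0.000+0.2584j S between n2,n3
  Y(L2) = 0.000-0.2057j S between n0,n3
  Y(C3) = 0.000+0.01919j S between n1,n0
  Y(L3) = 0.000-0.3053j S between n3,n0
  Y(C4) = 0.000+0.005252j S between n1,n3
  Y(R2) = 0.07353+0.000j S between n3,n1
  Y(C5) = 0.000+0.09412j S between n1,n3
  Y(R3) = 0.003096+0.000j S between n0,n2
  Y(R4) = 0.1135+0.000j S between n3,n2
  Y(R5) = 0.001543+0.000j S between n1,n2
  Y(C6) = 0.000+0.02376j S between n2,n0
  Y(R6) = 0.009434+0.000j S between n2,n0
  V1: constraint V(n2)−V(n3) = 37.3
Assemble and solve the 4×4 MNA system:
  V(n1)=-2.811+0.2533j  V(n2)=26.07+0.2663j  V(n3)=-11.23+0.2663j
  i(V1)=-4.718-4.738j

-0.002485+5.526j A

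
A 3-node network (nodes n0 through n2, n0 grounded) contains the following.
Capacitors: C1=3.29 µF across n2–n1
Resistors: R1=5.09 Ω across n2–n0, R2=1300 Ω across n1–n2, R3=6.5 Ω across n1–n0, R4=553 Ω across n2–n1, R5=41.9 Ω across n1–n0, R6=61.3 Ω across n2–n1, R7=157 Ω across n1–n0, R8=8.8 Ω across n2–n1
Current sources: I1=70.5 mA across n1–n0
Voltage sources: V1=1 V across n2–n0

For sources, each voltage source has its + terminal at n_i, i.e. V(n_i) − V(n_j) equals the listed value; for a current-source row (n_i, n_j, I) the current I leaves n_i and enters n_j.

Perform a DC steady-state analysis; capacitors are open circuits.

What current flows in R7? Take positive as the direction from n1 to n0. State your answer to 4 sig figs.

Apply KCL at each of the 2 non-ground nodes and solve the resulting linear system.
Node n1: branches {C1, R2, R3, R4, I1, R5, R6, R7, R8} → V_1 = 0.1959
Node n2: branches {C1, R1, R2, R4, R6, R8, V1} → V_2 = 1.000
Source currents: i(V1)=-0.3030

0.001248 A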